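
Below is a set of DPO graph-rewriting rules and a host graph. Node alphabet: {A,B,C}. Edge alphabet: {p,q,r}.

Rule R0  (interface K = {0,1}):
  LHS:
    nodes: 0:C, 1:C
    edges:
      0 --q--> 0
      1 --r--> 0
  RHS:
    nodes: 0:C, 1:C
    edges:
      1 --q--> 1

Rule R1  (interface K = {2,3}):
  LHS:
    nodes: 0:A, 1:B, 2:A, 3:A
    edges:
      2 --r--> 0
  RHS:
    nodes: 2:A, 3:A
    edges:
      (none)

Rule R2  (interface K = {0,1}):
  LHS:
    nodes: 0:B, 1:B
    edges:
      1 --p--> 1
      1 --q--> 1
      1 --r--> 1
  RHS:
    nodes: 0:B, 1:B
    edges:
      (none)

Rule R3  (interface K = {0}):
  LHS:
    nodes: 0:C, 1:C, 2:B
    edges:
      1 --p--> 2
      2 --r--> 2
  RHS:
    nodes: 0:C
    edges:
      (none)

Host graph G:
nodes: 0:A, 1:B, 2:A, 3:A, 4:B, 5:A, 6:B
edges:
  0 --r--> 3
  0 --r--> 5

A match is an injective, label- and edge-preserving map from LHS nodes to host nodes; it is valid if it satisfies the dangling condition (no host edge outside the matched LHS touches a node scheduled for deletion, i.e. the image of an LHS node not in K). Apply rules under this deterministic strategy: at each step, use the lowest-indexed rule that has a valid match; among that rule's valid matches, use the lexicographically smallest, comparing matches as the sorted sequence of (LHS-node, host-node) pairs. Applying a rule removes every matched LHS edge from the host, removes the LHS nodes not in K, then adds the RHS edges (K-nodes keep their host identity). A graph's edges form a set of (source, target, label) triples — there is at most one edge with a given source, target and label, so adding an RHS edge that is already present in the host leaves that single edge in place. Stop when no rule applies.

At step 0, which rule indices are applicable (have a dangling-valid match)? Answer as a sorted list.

R0: no valid match — LHS pattern not found
R1: 12 valid matches — {0↦3, 1↦1, 2↦0, 3↦2}, {0↦3, 1↦1, 2↦0, 3↦5}, {0↦3, 1↦4, 2↦0, 3↦2} (+9 more)
R2: no valid match — LHS pattern not found
R3: no valid match — LHS pattern not found

Answer: [R1]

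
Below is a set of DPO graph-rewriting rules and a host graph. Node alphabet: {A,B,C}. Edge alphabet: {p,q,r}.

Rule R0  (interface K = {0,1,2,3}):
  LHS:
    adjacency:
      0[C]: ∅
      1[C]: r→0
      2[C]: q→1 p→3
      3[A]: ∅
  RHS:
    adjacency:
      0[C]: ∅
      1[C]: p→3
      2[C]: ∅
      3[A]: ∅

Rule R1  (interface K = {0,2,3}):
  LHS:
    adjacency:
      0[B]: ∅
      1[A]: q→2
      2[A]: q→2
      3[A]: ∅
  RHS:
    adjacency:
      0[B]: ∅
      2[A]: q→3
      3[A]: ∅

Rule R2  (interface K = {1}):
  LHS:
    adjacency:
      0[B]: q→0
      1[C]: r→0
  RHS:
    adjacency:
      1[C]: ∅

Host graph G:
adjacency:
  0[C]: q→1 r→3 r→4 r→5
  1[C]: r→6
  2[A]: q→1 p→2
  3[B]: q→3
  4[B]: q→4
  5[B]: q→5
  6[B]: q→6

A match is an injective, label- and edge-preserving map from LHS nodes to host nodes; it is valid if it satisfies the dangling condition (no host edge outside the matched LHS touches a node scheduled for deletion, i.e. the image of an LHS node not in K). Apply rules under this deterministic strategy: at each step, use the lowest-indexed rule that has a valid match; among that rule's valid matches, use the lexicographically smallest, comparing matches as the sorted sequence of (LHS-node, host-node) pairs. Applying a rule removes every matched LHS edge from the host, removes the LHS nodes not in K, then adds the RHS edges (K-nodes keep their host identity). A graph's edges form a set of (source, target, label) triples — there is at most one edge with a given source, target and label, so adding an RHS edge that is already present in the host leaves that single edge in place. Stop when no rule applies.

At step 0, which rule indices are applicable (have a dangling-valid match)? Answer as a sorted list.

Answer: [R2]

Rewrite trace:
R0: no valid match — LHS pattern not found
R1: no valid match — LHS pattern not found
R2: 4 valid matches — {0↦3, 1↦0}, {0↦4, 1↦0}, {0↦5, 1↦0} (+1 more)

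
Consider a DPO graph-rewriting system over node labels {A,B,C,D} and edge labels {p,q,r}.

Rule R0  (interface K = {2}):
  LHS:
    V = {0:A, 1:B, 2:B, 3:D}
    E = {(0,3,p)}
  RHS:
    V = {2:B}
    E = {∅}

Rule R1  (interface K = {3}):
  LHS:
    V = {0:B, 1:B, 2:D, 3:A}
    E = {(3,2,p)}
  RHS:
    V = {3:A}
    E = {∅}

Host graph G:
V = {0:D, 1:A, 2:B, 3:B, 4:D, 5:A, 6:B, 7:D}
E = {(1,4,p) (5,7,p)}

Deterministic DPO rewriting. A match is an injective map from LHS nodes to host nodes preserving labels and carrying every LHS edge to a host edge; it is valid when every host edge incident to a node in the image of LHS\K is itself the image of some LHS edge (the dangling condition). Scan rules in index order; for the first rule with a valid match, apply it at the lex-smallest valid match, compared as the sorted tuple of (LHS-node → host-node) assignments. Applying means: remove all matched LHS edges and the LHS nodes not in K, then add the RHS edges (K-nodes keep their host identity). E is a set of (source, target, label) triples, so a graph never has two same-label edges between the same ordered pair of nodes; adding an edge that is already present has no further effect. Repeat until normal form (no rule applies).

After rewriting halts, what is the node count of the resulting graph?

start.  V:8 E:2  edges: 1-p->4 5-p->7
1. fire R0 via {0↦1, 1↦2, 2↦3, 3↦4}  →  V:5 E:1  edges: 5-p->7
2. fire R0 via {0↦5, 1↦3, 2↦6, 3↦7}  →  V:2 E:0  edges: ∅
halt: no rule applies after step 2
NF nodes: {0:D, 6:B}

Answer: 2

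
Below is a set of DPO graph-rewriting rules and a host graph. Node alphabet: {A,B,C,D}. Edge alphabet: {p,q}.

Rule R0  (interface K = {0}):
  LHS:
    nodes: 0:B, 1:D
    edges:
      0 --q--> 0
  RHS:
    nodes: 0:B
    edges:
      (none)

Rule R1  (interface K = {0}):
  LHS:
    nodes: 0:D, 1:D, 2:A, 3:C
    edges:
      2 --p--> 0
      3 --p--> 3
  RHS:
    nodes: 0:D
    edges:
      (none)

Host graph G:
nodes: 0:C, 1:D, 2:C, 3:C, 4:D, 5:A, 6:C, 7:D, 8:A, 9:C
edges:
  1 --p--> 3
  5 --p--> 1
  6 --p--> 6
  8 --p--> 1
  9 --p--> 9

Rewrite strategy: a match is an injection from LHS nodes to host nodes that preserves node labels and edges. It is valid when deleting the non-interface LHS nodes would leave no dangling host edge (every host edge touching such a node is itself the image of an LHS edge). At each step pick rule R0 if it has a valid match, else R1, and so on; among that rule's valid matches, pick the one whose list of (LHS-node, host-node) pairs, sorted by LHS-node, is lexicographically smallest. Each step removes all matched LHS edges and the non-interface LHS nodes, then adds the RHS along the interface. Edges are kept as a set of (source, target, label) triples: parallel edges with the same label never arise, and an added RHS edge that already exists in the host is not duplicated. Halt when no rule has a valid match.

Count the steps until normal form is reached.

start.  V:10 E:5  edges: 1-p->3 5-p->1 6-p->6 8-p->1 9-p->9
1. fire R1 via {0↦1, 1↦4, 2↦5, 3↦6}  →  V:7 E:3  edges: 1-p->3 8-p->1 9-p->9
2. fire R1 via {0↦1, 1↦7, 2↦8, 3↦9}  →  V:4 E:1  edges: 1-p->3
halt: no rule applies after step 2

Answer: 2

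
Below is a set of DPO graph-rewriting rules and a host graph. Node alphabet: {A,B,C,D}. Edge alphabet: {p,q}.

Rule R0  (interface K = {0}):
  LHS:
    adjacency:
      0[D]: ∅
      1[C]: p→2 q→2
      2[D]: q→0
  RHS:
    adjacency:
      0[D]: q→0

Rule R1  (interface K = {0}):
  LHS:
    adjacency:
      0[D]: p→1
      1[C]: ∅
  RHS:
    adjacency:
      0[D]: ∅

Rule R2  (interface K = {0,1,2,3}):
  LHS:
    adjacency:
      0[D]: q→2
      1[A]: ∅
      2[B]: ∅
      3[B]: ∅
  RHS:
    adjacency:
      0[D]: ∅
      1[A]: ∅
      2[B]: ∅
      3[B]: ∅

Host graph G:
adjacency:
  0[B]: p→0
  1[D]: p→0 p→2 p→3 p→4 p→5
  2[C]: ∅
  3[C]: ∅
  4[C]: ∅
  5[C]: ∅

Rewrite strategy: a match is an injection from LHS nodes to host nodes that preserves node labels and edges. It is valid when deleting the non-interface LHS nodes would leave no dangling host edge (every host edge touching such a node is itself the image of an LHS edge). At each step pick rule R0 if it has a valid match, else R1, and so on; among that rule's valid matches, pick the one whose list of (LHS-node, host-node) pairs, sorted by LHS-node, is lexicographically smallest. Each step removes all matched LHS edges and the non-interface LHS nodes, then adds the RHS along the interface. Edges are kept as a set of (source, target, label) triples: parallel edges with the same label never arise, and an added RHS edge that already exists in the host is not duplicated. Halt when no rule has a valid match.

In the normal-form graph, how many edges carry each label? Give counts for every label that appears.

Answer: p:2

Rewrite trace:
[0] host  ⇒  6 nodes, 6 edges  {0-p->0 1-p->0 1-p->2 1-p->3 1-p->4 1-p->5}
[1] R1 @ {0↦1, 1↦2}  ⇒  5 nodes, 5 edges  {0-p->0 1-p->0 1-p->3 1-p->4 1-p->5}
[2] R1 @ {0↦1, 1↦3}  ⇒  4 nodes, 4 edges  {0-p->0 1-p->0 1-p->4 1-p->5}
[3] R1 @ {0↦1, 1↦4}  ⇒  3 nodes, 3 edges  {0-p->0 1-p->0 1-p->5}
[4] R1 @ {0↦1, 1↦5}  ⇒  2 nodes, 2 edges  {0-p->0 1-p->0}
normal form: no rule applies after step 4
NF edges: [(0, 0, 'p'), (1, 0, 'p')]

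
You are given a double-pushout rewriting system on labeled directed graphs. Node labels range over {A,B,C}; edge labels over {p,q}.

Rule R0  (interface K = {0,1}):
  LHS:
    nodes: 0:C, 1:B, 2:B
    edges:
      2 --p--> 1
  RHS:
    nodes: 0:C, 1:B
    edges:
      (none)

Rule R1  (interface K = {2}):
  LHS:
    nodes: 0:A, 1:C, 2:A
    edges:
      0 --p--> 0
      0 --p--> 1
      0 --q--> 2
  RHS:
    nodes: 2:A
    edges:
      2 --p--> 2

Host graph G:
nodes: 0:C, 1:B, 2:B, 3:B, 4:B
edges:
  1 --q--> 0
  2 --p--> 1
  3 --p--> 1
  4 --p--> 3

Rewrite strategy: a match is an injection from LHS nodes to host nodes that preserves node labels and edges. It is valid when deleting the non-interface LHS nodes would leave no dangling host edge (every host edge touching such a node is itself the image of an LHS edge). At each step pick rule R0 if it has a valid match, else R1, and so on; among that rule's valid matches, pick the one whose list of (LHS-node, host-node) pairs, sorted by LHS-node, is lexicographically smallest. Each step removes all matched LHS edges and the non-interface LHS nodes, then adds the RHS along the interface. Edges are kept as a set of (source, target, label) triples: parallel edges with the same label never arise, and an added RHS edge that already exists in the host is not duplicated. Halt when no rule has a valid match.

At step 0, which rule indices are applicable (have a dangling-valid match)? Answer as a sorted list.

R0: 2 valid matches — {0↦0, 1↦1, 2↦2}, {0↦0, 1↦3, 2↦4}
R1: no valid match — LHS pattern not found

Answer: [R0]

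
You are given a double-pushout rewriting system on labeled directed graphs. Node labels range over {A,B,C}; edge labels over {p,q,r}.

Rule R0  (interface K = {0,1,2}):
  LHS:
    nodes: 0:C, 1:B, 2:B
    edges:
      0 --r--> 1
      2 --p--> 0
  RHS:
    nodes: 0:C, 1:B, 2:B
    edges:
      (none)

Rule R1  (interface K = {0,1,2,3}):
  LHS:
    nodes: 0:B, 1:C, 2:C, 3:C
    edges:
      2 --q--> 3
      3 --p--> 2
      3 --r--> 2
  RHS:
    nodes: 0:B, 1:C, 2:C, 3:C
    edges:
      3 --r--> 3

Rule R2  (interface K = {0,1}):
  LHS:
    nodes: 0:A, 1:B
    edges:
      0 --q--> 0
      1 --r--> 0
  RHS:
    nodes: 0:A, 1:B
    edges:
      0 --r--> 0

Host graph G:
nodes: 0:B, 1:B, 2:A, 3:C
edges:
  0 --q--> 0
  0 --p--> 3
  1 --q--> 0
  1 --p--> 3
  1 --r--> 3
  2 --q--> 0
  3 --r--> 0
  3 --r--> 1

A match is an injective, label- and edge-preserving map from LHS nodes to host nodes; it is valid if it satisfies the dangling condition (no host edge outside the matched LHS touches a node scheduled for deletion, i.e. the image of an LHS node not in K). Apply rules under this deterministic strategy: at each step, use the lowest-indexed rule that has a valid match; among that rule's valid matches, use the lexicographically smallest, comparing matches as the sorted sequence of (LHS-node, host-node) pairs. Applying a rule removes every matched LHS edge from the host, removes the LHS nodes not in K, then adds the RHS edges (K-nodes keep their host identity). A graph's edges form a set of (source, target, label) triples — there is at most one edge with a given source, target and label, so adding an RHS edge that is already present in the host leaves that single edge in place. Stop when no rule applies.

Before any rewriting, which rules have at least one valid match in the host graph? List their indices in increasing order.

Answer: [R0]

Derivation:
R0: 2 valid matches — {0↦3, 1↦0, 2↦1}, {0↦3, 1↦1, 2↦0}
R1: no valid match — LHS pattern not found
R2: no valid match — LHS pattern not found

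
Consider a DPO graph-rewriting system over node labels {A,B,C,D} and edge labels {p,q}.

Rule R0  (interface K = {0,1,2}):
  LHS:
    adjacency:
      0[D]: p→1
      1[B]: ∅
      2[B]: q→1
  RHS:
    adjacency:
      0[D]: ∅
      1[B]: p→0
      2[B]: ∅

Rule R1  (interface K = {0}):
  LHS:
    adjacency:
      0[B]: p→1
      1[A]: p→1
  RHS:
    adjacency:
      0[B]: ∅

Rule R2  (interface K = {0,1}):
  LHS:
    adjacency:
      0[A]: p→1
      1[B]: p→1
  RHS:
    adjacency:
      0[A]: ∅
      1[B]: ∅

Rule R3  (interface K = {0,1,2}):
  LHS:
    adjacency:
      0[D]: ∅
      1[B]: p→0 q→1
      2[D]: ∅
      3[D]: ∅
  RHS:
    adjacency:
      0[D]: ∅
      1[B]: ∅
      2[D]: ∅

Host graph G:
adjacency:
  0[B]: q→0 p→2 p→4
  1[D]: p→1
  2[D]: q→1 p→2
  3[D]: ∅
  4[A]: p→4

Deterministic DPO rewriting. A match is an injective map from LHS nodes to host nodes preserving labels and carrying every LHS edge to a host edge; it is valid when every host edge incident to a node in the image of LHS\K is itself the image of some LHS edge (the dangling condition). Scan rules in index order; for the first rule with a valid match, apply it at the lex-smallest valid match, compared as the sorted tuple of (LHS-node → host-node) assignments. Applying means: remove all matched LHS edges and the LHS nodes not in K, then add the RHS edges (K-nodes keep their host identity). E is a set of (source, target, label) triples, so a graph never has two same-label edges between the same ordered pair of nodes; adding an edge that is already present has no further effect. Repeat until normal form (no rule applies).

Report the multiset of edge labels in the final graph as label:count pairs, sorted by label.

Answer: p:2 q:1

Derivation:
start.  V:5 E:7  edges: 0-q->0 0-p->2 0-p->4 1-p->1 2-q->1 2-p->2 4-p->4
1. fire R1 via {0↦0, 1↦4}  →  V:4 E:5  edges: 0-q->0 0-p->2 1-p->1 2-q->1 2-p->2
2. fire R3 via {0↦2, 1↦0, 2↦1, 3↦3}  →  V:3 E:3  edges: 1-p->1 2-q->1 2-p->2
final graph: no rule applies after step 2
NF edges: [(1, 1, 'p'), (2, 1, 'q'), (2, 2, 'p')]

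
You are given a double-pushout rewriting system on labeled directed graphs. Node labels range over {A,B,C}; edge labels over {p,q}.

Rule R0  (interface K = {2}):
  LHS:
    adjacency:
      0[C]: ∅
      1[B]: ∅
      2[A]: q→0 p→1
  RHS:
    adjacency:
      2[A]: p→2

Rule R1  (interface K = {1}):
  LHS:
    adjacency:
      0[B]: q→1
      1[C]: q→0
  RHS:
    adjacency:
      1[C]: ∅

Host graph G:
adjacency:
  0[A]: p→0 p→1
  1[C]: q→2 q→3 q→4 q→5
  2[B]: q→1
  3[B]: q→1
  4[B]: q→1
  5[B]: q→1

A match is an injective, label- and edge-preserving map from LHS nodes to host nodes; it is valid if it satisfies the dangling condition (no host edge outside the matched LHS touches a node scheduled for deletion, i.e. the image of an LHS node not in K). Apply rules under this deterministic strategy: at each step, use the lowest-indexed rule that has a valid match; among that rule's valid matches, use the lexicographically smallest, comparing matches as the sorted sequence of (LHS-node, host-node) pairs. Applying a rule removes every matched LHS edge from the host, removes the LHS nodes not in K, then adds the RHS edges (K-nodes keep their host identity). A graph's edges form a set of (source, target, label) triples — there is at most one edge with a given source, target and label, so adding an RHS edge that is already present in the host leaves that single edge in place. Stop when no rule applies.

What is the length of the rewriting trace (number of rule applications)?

start.  V:6 E:10  edges: 0-p->0 0-p->1 1-q->2 1-q->3 1-q->4 1-q->5 2-q->1 3-q->1 4-q->1 5-q->1
1. fire R1 via {0↦2, 1↦1}  →  V:5 E:8  edges: 0-p->0 0-p->1 1-q->3 1-q->4 1-q->5 3-q->1 4-q->1 5-q->1
2. fire R1 via {0↦3, 1↦1}  →  V:4 E:6  edges: 0-p->0 0-p->1 1-q->4 1-q->5 4-q->1 5-q->1
3. fire R1 via {0↦4, 1↦1}  →  V:3 E:4  edges: 0-p->0 0-p->1 1-q->5 5-q->1
4. fire R1 via {0↦5, 1↦1}  →  V:2 E:2  edges: 0-p->0 0-p->1
final graph: no rule applies after step 4

Answer: 4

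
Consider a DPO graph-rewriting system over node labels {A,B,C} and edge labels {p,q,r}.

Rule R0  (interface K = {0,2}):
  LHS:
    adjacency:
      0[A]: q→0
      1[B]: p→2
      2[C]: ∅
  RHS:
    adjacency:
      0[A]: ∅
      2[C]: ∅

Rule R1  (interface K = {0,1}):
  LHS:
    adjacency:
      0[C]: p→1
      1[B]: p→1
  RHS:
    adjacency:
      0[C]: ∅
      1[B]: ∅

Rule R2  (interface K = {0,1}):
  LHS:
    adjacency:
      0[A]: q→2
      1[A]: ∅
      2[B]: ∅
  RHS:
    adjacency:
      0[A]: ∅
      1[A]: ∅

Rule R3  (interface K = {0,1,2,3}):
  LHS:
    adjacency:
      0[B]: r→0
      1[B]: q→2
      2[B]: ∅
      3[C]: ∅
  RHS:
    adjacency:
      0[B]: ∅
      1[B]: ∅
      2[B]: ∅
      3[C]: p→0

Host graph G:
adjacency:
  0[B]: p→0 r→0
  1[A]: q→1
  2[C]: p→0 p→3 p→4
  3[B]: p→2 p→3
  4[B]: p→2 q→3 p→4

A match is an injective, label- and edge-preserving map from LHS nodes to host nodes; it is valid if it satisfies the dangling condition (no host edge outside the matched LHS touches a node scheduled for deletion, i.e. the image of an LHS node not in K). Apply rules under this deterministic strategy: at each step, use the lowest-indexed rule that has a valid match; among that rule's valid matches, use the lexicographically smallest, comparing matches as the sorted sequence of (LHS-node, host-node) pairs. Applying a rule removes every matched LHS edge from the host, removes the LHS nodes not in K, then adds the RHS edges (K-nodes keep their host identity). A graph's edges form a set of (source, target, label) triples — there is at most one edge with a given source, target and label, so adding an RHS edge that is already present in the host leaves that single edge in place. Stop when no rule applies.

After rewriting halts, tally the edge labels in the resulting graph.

Answer: p:2

Steps:
initial: |V|=5 |E|=11  E = 0-p->0 0-r->0 1-q->1 2-p->0 2-p->3 2-p->4 3-p->2 3-p->3 4-p->2 4-q->3 4-p->4
step 1: apply R1 at {0↦2, 1↦0}  → |V|=5 |E|=9  E = 0-r->0 1-q->1 2-p->3 2-p->4 3-p->2 3-p->3 4-p->2 4-q->3 4-p->4
step 2: apply R1 at {0↦2, 1↦3}  → |V|=5 |E|=7  E = 0-r->0 1-q->1 2-p->4 3-p->2 4-p->2 4-q->3 4-p->4
step 3: apply R1 at {0↦2, 1↦4}  → |V|=5 |E|=5  E = 0-r->0 1-q->1 3-p->2 4-p->2 4-q->3
step 4: apply R3 at {0↦0, 1↦4, 2↦3, 3↦2}  → |V|=5 |E|=4  E = 1-q->1 2-p->0 3-p->2 4-p->2
step 5: apply R0 at {0↦1, 1↦3, 2↦2}  → |V|=4 |E|=2  E = 2-p->0 4-p->2
normal form: no rule applies after step 5
NF edges: [(2, 0, 'p'), (4, 2, 'p')]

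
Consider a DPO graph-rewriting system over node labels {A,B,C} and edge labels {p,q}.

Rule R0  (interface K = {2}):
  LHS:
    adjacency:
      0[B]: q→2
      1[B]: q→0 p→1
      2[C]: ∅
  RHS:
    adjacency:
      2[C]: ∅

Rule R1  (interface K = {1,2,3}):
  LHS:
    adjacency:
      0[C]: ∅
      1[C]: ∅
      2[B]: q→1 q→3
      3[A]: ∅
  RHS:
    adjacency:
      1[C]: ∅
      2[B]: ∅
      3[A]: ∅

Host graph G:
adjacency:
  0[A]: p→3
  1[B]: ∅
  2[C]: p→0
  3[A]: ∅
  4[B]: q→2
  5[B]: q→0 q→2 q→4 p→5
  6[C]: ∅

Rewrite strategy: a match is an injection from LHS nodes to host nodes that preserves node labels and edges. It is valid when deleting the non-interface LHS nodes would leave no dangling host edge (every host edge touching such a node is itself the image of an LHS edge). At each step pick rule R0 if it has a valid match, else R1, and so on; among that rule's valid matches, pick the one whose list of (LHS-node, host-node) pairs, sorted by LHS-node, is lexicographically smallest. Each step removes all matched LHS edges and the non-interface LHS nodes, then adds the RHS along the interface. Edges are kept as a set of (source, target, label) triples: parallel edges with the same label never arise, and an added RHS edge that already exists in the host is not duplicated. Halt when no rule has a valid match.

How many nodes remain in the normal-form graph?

[0] host  ⇒  7 nodes, 7 edges  {0-p->3 2-p->0 4-q->2 5-q->0 5-q->2 5-q->4 5-p->5}
[1] R1 @ {0↦6, 1↦2, 2↦5, 3↦0}  ⇒  6 nodes, 5 edges  {0-p->3 2-p->0 4-q->2 5-q->4 5-p->5}
[2] R0 @ {0↦4, 1↦5, 2↦2}  ⇒  4 nodes, 2 edges  {0-p->3 2-p->0}
halt: no rule applies after step 2
NF nodes: {0:A, 1:B, 2:C, 3:A}

Answer: 4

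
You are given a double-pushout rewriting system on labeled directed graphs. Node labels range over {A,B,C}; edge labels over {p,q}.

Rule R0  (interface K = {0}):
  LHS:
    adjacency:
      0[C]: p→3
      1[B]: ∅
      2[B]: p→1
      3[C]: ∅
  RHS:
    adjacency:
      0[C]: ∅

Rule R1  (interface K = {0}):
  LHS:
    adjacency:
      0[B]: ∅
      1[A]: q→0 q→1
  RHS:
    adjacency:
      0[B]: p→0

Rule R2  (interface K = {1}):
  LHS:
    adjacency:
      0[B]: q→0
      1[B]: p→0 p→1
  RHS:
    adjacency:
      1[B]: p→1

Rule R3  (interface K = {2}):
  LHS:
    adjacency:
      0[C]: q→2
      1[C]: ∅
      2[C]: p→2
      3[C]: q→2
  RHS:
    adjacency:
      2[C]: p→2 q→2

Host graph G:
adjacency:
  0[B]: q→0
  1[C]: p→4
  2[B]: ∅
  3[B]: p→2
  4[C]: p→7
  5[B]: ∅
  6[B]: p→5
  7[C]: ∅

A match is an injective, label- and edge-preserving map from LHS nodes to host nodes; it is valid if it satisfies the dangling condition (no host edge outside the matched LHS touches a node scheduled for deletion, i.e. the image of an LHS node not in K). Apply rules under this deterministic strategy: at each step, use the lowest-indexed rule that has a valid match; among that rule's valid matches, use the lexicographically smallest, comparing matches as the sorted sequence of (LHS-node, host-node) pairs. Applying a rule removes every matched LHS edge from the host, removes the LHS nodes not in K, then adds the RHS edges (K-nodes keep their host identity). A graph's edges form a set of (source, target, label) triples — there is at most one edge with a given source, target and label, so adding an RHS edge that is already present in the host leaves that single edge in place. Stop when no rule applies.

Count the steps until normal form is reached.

Answer: 2

Steps:
initial: |V|=8 |E|=5  E = 0-q->0 1-p->4 3-p->2 4-p->7 6-p->5
step 1: apply R0 at {0↦4, 1↦2, 2↦3, 3↦7}  → |V|=5 |E|=3  E = 0-q->0 1-p->4 6-p->5
step 2: apply R0 at {0↦1, 1↦5, 2↦6, 3↦4}  → |V|=2 |E|=1  E = 0-q->0
halt: no rule applies after step 2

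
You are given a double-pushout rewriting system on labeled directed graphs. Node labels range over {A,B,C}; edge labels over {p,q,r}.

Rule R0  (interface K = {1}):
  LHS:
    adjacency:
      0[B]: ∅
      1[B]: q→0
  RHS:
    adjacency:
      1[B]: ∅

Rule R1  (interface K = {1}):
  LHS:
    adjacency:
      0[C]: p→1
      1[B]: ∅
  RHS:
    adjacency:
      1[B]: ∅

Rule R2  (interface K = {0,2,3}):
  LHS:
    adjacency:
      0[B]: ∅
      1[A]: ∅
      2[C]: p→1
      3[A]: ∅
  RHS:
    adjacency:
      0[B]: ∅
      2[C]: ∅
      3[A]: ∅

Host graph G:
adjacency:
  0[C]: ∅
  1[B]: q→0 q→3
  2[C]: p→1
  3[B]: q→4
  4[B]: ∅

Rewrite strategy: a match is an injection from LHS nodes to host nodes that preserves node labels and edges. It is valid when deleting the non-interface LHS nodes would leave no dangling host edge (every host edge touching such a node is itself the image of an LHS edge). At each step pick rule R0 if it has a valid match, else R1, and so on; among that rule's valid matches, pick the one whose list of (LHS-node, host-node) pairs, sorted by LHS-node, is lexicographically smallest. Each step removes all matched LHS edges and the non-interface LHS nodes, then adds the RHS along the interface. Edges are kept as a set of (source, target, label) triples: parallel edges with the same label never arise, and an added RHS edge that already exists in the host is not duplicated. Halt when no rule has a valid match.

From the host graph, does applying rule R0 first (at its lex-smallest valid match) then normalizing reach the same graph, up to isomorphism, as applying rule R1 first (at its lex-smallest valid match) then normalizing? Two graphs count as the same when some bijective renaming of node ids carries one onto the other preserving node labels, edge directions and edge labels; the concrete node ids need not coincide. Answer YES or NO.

Answer: YES

Rewrite trace:
branch R0-first: apply at {0↦4, 1↦3} → |E|=3, then 2 more step(s) → NF |V|=2 |E|=1 V={0:C, 1:B} E=1-q->0
branch R1-first: apply at {0↦2, 1↦1} → |E|=3, then 2 more step(s) → NF |V|=2 |E|=1 V={0:C, 1:B} E=1-q->0
graphs isomorphic (equal up to label-preserving node renaming)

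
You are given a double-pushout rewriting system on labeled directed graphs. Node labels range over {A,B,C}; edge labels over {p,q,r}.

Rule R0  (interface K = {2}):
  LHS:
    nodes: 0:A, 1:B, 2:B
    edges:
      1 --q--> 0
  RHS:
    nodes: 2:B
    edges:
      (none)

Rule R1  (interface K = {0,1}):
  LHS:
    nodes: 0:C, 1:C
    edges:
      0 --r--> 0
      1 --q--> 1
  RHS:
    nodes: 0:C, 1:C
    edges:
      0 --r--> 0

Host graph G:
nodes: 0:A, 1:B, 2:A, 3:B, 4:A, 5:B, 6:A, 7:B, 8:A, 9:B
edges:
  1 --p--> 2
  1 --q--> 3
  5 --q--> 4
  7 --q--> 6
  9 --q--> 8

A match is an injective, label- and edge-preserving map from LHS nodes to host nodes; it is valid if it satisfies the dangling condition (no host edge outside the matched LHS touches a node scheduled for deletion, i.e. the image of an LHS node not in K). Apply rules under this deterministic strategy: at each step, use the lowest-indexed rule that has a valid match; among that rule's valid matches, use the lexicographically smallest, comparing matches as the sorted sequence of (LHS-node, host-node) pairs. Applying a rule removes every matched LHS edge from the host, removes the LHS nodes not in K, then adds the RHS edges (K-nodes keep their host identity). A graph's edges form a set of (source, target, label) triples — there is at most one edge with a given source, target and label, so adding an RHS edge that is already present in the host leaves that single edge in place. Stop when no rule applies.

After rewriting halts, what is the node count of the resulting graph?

[0] host  ⇒  10 nodes, 5 edges  {1-p->2 1-q->3 5-q->4 7-q->6 9-q->8}
[1] R0 @ {0↦4, 1↦5, 2↦1}  ⇒  8 nodes, 4 edges  {1-p->2 1-q->3 7-q->6 9-q->8}
[2] R0 @ {0↦6, 1↦7, 2↦1}  ⇒  6 nodes, 3 edges  {1-p->2 1-q->3 9-q->8}
[3] R0 @ {0↦8, 1↦9, 2↦1}  ⇒  4 nodes, 2 edges  {1-p->2 1-q->3}
halt: no rule applies after step 3
NF nodes: {0:A, 1:B, 2:A, 3:B}

Answer: 4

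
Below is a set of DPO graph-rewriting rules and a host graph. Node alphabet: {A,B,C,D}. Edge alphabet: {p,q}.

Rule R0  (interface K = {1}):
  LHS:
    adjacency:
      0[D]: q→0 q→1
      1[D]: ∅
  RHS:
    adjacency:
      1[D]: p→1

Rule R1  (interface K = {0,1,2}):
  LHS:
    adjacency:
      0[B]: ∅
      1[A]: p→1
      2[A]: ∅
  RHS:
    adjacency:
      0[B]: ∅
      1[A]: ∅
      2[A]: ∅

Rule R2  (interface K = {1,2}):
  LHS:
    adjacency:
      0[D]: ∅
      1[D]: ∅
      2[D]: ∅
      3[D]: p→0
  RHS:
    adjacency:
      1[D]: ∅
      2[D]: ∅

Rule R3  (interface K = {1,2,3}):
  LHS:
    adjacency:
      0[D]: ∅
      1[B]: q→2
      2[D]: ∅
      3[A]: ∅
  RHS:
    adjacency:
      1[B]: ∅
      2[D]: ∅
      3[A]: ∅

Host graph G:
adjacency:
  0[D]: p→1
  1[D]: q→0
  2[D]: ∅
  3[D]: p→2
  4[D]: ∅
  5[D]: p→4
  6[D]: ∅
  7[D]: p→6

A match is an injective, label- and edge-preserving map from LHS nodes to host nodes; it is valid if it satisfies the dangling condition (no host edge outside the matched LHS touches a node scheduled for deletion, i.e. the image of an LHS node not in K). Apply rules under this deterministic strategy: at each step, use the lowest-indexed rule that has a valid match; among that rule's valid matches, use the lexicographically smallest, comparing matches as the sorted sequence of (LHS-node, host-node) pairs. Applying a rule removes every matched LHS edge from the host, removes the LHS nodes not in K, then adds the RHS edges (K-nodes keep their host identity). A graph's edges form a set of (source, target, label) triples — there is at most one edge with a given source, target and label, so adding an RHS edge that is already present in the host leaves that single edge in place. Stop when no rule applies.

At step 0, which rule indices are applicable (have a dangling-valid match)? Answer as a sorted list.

R0: no valid match — LHS pattern not found
R1: no valid match — LHS pattern not found
R2: 90 valid matches — {0↦2, 1↦0, 2↦1, 3↦3}, {0↦2, 1↦0, 2↦4, 3↦3}, {0↦2, 1↦0, 2↦5, 3↦3} (+87 more)
R3: no valid match — LHS pattern not found

Answer: [R2]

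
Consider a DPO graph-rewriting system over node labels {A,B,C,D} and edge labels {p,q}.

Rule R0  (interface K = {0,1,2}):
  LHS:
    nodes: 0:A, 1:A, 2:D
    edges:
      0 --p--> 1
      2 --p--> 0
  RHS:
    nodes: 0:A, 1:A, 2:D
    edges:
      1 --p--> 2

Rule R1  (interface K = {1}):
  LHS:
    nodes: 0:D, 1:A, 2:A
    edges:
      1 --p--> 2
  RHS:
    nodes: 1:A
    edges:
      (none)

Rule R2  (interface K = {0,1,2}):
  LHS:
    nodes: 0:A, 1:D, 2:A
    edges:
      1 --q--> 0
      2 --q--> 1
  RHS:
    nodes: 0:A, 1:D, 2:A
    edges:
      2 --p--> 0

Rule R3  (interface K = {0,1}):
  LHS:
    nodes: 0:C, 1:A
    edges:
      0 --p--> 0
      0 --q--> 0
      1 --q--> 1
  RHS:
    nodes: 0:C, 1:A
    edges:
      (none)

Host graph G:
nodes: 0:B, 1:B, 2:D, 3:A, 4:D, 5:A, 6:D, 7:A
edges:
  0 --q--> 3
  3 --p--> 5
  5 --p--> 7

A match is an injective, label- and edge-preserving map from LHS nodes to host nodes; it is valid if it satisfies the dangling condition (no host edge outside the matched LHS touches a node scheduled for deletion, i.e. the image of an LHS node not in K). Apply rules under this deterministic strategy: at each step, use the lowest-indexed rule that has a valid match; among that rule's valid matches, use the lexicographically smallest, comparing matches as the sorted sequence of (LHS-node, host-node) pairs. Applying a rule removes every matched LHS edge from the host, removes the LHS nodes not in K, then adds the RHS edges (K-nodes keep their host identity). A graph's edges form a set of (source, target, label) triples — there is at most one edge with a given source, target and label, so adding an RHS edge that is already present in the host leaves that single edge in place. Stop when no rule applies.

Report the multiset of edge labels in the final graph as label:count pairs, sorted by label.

start.  V:8 E:3  edges: 0-q->3 3-p->5 5-p->7
1. fire R1 via {0↦2, 1↦5, 2↦7}  →  V:6 E:2  edges: 0-q->3 3-p->5
2. fire R1 via {0↦4, 1↦3, 2↦5}  →  V:4 E:1  edges: 0-q->3
final graph: no rule applies after step 2
NF edges: [(0, 3, 'q')]

Answer: q:1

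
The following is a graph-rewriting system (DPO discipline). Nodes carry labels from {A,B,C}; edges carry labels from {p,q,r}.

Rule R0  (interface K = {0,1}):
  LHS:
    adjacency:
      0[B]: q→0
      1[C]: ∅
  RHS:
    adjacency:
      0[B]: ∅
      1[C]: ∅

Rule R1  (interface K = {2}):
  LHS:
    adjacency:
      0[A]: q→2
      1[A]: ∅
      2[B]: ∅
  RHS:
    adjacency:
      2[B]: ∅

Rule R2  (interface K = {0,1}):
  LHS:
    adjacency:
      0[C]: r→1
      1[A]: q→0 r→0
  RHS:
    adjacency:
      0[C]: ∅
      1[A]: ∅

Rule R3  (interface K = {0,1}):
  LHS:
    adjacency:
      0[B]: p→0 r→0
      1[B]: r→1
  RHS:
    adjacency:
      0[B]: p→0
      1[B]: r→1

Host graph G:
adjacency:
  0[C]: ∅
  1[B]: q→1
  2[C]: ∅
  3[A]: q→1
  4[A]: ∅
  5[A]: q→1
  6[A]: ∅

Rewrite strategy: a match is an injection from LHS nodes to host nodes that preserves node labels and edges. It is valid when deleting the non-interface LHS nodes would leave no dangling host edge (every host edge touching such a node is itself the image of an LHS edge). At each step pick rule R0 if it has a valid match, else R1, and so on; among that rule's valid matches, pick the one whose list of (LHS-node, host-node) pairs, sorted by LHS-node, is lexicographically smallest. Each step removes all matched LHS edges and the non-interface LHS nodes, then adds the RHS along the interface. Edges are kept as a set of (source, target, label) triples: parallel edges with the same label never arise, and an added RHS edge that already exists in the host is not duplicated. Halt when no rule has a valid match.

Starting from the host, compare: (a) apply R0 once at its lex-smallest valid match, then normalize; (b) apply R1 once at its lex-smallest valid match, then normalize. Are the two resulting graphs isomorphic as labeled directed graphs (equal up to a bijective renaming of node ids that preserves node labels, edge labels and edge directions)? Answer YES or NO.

Answer: YES

Steps:
branch R0-first: apply at {0↦1, 1↦0} → |E|=2, then 2 more step(s) → NF |V|=3 |E|=0 V={0:C, 1:B, 2:C} E=∅
branch R1-first: apply at {0↦3, 1↦4, 2↦1} → |E|=2, then 2 more step(s) → NF |V|=3 |E|=0 V={0:C, 1:B, 2:C} E=∅
graphs isomorphic (equal up to label-preserving node renaming)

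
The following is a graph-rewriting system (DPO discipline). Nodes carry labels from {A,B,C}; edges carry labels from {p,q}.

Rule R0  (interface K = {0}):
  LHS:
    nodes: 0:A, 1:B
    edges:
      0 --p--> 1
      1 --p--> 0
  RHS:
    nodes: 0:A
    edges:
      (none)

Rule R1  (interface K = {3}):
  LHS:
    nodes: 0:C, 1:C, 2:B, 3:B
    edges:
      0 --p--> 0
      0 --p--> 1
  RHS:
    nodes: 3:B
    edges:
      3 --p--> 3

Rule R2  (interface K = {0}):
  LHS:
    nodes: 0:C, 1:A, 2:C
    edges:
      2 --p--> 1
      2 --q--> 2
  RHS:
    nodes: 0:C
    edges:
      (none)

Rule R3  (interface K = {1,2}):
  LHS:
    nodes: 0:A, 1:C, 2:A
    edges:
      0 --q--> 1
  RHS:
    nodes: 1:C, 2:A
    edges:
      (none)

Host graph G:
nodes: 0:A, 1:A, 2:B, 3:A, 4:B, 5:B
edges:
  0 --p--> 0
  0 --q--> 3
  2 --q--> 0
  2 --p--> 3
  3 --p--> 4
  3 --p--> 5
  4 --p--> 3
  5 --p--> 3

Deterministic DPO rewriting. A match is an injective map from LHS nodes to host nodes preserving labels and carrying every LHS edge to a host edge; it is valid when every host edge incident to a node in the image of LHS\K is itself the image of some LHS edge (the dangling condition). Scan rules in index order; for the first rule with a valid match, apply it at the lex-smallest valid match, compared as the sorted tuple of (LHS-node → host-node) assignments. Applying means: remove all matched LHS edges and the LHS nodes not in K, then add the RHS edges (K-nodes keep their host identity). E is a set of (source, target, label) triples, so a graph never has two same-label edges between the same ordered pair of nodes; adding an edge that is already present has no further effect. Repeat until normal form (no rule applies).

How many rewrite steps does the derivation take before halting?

Answer: 2

Steps:
start.  V:6 E:8  edges: 0-p->0 0-q->3 2-q->0 2-p->3 3-p->4 3-p->5 4-p->3 5-p->3
1. fire R0 via {0↦3, 1↦4}  →  V:5 E:6  edges: 0-p->0 0-q->3 2-q->0 2-p->3 3-p->5 5-p->3
2. fire R0 via {0↦3, 1↦5}  →  V:4 E:4  edges: 0-p->0 0-q->3 2-q->0 2-p->3
normal form: no rule applies after step 2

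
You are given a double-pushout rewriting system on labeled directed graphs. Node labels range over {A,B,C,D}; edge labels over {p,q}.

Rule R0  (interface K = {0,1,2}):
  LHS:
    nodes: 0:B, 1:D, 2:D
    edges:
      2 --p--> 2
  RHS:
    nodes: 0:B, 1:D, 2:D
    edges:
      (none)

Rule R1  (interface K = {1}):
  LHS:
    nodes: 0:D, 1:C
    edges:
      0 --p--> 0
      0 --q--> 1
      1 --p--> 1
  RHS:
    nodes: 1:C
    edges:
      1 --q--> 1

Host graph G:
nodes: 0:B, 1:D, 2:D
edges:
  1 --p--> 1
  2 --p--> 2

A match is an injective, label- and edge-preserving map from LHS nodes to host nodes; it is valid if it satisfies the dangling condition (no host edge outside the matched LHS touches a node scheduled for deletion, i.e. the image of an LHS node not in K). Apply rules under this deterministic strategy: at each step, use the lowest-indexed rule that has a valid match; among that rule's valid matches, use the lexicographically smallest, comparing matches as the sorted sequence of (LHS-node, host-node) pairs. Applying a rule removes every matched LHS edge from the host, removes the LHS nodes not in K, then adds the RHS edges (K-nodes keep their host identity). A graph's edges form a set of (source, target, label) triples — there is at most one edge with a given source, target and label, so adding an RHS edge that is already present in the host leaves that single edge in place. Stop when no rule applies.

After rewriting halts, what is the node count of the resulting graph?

start.  V:3 E:2  edges: 1-p->1 2-p->2
1. fire R0 via {0↦0, 1↦1, 2↦2}  →  V:3 E:1  edges: 1-p->1
2. fire R0 via {0↦0, 1↦2, 2↦1}  →  V:3 E:0  edges: ∅
final graph: no rule applies after step 2
NF nodes: {0:B, 1:D, 2:D}

Answer: 3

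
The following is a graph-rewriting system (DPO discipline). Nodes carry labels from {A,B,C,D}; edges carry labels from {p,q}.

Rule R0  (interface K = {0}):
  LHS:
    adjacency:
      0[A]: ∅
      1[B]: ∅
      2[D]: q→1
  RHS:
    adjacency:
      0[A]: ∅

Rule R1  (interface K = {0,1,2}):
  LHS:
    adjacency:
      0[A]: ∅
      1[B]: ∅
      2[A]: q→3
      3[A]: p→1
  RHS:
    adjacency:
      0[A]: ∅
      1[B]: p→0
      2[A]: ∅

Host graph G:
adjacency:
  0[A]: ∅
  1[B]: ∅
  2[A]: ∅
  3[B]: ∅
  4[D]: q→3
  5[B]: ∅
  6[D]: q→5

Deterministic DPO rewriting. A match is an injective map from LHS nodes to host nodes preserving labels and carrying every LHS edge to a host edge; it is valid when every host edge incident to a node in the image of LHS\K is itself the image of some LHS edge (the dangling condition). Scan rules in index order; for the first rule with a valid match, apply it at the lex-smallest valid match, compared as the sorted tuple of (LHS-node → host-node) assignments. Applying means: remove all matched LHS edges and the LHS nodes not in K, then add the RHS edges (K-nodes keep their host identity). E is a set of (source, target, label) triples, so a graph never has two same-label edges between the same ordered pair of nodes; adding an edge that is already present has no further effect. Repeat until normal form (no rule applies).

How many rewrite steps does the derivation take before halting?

Answer: 2

Steps:
initial: |V|=7 |E|=2  E = 4-q->3 6-q->5
step 1: apply R0 at {0↦0, 1↦3, 2↦4}  → |V|=5 |E|=1  E = 6-q->5
step 2: apply R0 at {0↦0, 1↦5, 2↦6}  → |V|=3 |E|=0  E = ∅
normal form: no rule applies after step 2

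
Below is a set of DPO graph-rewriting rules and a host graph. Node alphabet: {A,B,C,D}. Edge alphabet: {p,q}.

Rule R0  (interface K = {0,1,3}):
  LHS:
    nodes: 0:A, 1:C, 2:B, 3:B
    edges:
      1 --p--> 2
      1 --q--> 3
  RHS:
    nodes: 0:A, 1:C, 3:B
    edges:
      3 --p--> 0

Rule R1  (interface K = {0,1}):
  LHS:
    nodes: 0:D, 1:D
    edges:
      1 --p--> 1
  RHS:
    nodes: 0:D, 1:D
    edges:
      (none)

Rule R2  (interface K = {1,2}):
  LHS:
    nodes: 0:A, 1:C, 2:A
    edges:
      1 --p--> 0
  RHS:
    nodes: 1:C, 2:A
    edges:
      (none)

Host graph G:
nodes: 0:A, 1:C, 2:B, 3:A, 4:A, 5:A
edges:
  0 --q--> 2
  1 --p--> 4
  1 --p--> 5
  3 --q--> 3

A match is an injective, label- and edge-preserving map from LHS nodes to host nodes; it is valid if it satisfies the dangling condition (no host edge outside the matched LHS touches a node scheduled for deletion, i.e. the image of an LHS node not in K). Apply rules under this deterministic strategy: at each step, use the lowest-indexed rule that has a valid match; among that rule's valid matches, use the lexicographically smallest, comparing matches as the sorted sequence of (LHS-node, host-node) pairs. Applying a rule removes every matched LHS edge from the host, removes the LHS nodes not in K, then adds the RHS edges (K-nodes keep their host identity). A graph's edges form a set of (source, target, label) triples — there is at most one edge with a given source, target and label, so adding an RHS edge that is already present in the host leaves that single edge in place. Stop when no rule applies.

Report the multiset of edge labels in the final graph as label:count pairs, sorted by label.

[0] host  ⇒  6 nodes, 4 edges  {0-q->2 1-p->4 1-p->5 3-q->3}
[1] R2 @ {0↦4, 1↦1, 2↦0}  ⇒  5 nodes, 3 edges  {0-q->2 1-p->5 3-q->3}
[2] R2 @ {0↦5, 1↦1, 2↦0}  ⇒  4 nodes, 2 edges  {0-q->2 3-q->3}
final graph: no rule applies after step 2
NF edges: [(0, 2, 'q'), (3, 3, 'q')]

Answer: q:2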